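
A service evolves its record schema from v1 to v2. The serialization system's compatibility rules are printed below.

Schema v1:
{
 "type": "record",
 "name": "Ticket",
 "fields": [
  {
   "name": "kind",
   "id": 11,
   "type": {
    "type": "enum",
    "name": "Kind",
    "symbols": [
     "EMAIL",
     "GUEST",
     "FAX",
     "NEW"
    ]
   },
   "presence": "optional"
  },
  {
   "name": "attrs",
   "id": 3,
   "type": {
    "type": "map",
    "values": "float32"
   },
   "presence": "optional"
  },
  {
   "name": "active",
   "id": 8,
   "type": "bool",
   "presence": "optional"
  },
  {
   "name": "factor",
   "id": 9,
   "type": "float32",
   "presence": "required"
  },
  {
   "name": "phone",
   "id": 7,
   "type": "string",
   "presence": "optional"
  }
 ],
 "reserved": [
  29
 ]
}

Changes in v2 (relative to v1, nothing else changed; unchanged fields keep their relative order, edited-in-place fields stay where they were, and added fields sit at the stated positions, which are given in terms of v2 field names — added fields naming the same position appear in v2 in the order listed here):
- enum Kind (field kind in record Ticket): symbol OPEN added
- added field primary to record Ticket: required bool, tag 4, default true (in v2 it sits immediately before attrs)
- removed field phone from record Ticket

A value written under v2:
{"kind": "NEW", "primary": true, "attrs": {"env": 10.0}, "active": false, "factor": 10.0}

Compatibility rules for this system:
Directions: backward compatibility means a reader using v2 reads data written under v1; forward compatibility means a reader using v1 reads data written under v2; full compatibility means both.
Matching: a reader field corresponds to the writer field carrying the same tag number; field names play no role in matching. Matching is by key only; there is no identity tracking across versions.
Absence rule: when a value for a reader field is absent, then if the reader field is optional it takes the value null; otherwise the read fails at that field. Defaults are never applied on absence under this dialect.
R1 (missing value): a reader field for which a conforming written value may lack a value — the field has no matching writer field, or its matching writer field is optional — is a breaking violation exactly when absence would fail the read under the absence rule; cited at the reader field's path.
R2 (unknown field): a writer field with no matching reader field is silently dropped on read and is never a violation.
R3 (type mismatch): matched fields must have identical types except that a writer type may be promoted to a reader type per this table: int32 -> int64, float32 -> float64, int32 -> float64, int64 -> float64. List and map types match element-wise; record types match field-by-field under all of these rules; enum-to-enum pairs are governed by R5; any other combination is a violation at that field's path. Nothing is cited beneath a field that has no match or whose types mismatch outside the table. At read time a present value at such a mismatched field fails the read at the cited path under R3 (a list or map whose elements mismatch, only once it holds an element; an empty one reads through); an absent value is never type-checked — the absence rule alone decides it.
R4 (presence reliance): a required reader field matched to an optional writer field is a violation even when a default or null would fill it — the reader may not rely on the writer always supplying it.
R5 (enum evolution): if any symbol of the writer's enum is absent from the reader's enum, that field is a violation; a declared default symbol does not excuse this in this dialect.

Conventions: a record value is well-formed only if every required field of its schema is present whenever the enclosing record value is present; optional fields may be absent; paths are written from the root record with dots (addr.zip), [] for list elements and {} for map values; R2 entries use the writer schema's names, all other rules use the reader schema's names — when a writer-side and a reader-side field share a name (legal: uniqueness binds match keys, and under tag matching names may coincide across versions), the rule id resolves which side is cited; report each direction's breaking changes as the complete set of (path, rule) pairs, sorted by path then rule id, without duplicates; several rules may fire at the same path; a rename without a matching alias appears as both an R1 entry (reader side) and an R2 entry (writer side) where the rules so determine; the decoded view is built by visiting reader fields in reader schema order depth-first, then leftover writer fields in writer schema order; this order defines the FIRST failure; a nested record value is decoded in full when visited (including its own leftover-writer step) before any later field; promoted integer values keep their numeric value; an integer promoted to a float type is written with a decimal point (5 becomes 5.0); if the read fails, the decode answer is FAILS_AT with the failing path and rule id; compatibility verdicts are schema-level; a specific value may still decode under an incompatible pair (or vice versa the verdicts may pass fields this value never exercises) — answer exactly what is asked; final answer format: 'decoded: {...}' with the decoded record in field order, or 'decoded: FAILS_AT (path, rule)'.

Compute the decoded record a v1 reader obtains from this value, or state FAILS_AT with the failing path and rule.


decoded: {"kind": "NEW", "attrs": {"env": 10.0}, "active": false, "factor": 10.0, "phone": null}

arrows below run writer -> reader for Ticket
decode (reader v1):
  kind := "NEW"
  attrs := {"env": 10.0}
  active := false
  factor := 10.0
  phone := null (not supplied -> null)
  writer primary: unmatched, discarded
  => decoded: {"kind": "NEW", "attrs": {"env": 10.0}, "active": false, "factor": 10.0, "phone": null}
the other Ticket changes do not affect what is asked:
  enum Kind (field kind in record Ticket): symbol OPEN added -> changes Ticket's schema-level verdicts only — the decode of this value is the same
  added field primary to record Ticket: required bool, tag 4, default true (in v2 it sits immediately before attrs) -> changes Ticket's schema-level verdicts only — the decode of this value is the same
  removed field phone from record Ticket -> triggers nothing under the printed rules; the Ticket answer is the same either way


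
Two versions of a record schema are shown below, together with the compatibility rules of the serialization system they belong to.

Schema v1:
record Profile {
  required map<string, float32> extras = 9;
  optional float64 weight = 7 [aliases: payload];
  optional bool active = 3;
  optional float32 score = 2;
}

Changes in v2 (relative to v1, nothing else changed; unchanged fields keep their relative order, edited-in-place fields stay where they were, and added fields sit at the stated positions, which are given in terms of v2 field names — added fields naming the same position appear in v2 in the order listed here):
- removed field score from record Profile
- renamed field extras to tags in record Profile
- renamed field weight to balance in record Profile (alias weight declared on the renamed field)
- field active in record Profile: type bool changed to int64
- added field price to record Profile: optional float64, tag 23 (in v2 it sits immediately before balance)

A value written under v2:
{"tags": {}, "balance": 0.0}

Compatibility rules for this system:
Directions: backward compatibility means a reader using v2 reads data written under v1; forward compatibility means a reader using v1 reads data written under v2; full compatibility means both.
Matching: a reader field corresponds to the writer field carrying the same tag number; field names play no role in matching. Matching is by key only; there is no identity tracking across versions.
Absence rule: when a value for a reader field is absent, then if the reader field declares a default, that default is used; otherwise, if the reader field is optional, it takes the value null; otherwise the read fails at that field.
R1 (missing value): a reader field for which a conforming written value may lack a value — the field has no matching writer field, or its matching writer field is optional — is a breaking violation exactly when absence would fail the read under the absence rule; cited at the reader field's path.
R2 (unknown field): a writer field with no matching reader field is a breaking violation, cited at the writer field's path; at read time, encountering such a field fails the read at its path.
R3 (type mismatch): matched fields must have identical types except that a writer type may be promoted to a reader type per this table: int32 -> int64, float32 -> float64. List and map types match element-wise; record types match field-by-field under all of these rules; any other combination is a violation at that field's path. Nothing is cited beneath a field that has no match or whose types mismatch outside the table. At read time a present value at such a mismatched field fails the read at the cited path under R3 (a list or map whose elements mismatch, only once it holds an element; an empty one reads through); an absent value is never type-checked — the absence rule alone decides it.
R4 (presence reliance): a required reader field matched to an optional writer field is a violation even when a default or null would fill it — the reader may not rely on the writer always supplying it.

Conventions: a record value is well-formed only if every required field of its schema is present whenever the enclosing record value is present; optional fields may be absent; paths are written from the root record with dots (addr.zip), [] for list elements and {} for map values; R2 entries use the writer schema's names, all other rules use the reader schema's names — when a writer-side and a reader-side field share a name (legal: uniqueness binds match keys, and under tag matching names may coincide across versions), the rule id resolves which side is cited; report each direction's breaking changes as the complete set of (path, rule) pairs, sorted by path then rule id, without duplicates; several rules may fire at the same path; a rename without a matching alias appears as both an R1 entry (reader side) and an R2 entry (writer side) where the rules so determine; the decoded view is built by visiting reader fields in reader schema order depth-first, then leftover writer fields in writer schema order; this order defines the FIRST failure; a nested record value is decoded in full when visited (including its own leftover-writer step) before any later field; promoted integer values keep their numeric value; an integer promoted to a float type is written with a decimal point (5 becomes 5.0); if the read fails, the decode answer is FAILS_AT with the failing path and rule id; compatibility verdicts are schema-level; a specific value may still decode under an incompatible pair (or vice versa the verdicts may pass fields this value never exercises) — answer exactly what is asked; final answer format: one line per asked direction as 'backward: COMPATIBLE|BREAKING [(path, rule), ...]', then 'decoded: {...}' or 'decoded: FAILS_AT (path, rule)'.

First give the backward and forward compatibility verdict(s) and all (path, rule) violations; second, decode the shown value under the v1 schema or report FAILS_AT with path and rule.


backward: BREAKING [(active, R3), (score, R2)]; forward: BREAKING [(active, R3), (price, R2)]; decoded: {"extras": {}, "weight": 0.0, "active": null, "score": null}

arrows below run writer -> reader for Profile
checking backward for Profile: reader v2 against writer v1:
  tags: paired with writer extras (map<string, float32> -> map<string, float32>; writer required)
  price: no writer match
  balance: paired with writer weight (float64 -> float64; writer optional)
  active: paired with writer active (bool -> int64; writer optional)
  writer field score has no reader counterpart
  violation R3 at active
  violation R2 at score
  backward on Profile therefore BREAKING (2)
checking forward for Profile: reader v1 against writer v2:
  extras: paired with writer tags (map<string, float32> -> map<string, float32>; writer required)
  weight: paired with writer balance (float64 -> float64; writer optional)
  active: paired with writer active (int64 -> bool; writer optional)
  score: no writer match
  writer field price has no reader counterpart
  violation R3 at active
  violation R2 at price
  forward on Profile therefore BREAKING (2)
decoding the Profile value with the v1 reader:
  extras := {} (from writer tags)
  weight := 0.0 (from writer balance)
  active := null (absent, optional -> null)
  score := null (absent, optional -> null)
  => decoded: {"extras": {}, "weight": 0.0, "active": null, "score": null}


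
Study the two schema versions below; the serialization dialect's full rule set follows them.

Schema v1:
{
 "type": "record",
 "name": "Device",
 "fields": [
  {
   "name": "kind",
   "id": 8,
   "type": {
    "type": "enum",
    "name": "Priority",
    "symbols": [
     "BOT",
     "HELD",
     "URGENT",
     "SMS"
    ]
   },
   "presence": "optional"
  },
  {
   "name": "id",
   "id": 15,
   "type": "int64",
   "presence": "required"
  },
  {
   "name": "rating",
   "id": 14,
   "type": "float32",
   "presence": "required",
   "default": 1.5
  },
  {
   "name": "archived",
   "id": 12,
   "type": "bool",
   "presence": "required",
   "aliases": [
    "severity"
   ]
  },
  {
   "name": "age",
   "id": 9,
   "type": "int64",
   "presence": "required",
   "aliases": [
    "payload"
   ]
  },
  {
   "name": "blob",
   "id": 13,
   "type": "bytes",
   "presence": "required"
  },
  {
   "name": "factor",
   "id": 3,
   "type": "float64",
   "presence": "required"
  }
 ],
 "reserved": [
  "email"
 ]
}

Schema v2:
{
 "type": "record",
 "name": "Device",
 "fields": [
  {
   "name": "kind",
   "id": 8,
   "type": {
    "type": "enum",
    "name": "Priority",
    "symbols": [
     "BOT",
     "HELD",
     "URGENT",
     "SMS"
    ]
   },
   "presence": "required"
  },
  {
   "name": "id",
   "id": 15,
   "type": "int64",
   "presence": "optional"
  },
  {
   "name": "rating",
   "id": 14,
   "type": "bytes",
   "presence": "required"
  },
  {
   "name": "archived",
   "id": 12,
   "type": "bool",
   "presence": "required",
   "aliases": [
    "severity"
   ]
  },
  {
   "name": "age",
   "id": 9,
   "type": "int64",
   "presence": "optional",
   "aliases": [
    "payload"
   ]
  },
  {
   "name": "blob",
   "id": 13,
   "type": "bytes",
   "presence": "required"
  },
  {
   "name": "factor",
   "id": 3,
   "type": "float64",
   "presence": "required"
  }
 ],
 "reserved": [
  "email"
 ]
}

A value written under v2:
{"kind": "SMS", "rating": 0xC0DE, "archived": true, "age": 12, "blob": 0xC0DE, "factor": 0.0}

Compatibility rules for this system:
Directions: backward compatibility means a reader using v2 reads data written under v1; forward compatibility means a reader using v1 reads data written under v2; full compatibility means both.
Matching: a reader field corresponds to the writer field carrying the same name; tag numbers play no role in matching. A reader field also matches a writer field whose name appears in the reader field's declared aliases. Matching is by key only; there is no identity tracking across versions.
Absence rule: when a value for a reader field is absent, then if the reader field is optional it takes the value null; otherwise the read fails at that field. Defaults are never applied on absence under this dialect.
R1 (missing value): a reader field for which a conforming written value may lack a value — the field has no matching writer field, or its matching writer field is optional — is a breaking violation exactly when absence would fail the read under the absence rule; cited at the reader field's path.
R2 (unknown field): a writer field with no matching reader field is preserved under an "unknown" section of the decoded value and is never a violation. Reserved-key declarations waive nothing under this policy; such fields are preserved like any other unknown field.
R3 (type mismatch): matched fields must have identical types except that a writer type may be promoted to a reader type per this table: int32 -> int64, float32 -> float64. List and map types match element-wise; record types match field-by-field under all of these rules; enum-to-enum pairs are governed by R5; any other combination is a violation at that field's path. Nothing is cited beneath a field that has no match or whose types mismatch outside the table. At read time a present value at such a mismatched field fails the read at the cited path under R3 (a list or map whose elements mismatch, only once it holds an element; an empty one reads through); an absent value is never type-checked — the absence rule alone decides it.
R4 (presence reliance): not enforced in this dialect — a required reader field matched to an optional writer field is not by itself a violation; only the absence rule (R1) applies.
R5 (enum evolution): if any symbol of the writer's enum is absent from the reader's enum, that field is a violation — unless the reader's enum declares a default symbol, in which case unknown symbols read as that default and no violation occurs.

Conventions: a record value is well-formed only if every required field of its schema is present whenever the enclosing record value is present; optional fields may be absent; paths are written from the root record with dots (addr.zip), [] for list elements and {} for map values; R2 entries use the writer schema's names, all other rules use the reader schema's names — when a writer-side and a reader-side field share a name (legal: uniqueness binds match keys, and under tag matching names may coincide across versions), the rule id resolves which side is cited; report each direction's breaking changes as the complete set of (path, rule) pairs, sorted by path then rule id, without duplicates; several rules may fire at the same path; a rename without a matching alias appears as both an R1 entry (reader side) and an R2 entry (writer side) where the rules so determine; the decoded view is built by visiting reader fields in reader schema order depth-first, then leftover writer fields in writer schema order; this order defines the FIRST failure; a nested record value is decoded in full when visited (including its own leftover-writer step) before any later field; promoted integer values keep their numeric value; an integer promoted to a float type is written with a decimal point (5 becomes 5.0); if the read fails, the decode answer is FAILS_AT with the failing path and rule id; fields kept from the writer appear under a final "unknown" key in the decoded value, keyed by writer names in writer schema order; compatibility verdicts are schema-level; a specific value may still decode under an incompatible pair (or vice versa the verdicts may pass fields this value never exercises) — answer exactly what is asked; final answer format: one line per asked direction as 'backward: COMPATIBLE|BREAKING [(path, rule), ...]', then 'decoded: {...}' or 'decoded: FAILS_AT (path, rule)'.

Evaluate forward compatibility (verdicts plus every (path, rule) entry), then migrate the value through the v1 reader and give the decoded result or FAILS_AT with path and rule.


forward: BREAKING [(age, R1), (id, R1), (rating, R3)]; decoded: FAILS_AT (id, R1)

in Device below, arrows point writer -> reader
forward for Device (reader v1, writer v2):
  kind: paired with writer kind (Priority -> Priority; writer required)
  id: paired with writer id (int64 -> int64; writer optional)
  rating: paired with writer rating (bytes -> float32; writer required)
  archived: paired with writer archived (bool -> bool; writer required)
  age: paired with writer age (int64 -> int64; writer optional)
  blob: paired with writer blob (bytes -> bytes; writer required)
  factor: paired with writer factor (float64 -> float64; writer required)
  breaking: (age, R1)
  breaking: (id, R1)
  breaking: (rating, R3)
  forward on Device therefore BREAKING (3)
decode walk for Device under reader schema v1:
  kind := "SMS"
  read fails at id under R1 (no fill)
  => FAILS_AT (id, R1)
the other Device changes do not affect what is asked:
  field kind in record Device: optional changed to required -> fires only in the backward direction of Device, which is not asked here


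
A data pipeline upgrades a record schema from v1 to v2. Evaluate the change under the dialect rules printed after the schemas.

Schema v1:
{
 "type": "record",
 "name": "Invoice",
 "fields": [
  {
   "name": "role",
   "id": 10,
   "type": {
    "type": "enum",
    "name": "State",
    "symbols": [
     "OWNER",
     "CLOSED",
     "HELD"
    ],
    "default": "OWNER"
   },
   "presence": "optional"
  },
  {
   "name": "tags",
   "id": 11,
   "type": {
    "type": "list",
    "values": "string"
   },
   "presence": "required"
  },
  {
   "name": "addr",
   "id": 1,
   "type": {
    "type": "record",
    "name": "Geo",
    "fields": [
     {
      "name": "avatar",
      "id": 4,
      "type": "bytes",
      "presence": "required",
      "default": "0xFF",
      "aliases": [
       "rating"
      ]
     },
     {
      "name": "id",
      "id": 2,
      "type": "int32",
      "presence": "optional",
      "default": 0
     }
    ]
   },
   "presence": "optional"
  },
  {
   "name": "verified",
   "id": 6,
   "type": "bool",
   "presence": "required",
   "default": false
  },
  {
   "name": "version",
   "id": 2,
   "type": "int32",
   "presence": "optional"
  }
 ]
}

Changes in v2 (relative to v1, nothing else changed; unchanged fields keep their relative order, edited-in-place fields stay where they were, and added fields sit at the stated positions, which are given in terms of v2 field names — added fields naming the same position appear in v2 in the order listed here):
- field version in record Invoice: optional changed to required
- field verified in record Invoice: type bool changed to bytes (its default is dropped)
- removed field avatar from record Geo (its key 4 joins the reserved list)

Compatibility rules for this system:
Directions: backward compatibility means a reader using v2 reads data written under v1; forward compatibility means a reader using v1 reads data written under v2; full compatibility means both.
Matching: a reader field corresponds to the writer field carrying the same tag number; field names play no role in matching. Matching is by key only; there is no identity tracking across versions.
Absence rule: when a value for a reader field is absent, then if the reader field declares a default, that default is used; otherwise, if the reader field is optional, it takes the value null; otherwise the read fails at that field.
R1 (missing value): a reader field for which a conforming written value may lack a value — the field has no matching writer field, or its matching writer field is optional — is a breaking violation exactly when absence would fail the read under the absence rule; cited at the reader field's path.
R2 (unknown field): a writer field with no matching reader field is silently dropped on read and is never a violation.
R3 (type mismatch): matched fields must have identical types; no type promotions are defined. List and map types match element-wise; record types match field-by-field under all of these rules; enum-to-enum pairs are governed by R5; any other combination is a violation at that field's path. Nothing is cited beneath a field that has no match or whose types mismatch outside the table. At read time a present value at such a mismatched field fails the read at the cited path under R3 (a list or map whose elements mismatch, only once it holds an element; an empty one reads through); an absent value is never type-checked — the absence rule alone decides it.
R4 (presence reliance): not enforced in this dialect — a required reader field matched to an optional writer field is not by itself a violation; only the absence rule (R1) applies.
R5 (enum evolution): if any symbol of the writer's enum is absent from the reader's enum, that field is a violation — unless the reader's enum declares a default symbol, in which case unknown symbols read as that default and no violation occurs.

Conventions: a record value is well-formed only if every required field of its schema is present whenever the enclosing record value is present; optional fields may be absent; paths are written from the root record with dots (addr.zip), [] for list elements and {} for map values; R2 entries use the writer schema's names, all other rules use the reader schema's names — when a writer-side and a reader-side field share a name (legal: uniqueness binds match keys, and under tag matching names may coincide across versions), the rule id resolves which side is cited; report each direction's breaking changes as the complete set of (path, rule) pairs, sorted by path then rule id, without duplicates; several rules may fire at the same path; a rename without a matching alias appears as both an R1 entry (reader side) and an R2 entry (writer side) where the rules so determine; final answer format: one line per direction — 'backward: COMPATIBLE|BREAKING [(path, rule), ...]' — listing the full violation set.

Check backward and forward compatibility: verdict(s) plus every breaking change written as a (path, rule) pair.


backward: BREAKING [(verified, R3), (version, R1)]; forward: BREAKING [(verified, R3)]

in Invoice below, arrows point writer -> reader
backward for Invoice (reader v2, writer v1):
  role: paired with writer role (State -> State; writer optional)
  tags: paired with writer tags (list<string> -> list<string>; writer required)
  addr: paired with writer addr (Geo -> Geo; writer optional)
  verified: paired with writer verified (bool -> bytes; writer required)
  version: paired with writer version (int32 -> int32; writer optional)
  addr.id: paired with writer addr.id (int32 -> int32; writer optional)
  writer field addr.avatar has no reader counterpart
  R3 fires at verified
  R1 fires at version
  => 2 violation(s): backward is BREAKING for Invoice
forward for Invoice (reader v1, writer v2):
  role: paired with writer role (State -> State; writer optional)
  tags: paired with writer tags (list<string> -> list<string>; writer required)
  addr: paired with writer addr (Geo -> Geo; writer optional)
  verified: paired with writer verified (bytes -> bool; writer required)
  version: paired with writer version (int32 -> int32; writer required)
  addr.avatar: no writer-side match
  addr.id: paired with writer addr.id (int32 -> int32; writer optional)
  R3 fires at verified
  => 1 violation(s): forward is BREAKING for Invoice


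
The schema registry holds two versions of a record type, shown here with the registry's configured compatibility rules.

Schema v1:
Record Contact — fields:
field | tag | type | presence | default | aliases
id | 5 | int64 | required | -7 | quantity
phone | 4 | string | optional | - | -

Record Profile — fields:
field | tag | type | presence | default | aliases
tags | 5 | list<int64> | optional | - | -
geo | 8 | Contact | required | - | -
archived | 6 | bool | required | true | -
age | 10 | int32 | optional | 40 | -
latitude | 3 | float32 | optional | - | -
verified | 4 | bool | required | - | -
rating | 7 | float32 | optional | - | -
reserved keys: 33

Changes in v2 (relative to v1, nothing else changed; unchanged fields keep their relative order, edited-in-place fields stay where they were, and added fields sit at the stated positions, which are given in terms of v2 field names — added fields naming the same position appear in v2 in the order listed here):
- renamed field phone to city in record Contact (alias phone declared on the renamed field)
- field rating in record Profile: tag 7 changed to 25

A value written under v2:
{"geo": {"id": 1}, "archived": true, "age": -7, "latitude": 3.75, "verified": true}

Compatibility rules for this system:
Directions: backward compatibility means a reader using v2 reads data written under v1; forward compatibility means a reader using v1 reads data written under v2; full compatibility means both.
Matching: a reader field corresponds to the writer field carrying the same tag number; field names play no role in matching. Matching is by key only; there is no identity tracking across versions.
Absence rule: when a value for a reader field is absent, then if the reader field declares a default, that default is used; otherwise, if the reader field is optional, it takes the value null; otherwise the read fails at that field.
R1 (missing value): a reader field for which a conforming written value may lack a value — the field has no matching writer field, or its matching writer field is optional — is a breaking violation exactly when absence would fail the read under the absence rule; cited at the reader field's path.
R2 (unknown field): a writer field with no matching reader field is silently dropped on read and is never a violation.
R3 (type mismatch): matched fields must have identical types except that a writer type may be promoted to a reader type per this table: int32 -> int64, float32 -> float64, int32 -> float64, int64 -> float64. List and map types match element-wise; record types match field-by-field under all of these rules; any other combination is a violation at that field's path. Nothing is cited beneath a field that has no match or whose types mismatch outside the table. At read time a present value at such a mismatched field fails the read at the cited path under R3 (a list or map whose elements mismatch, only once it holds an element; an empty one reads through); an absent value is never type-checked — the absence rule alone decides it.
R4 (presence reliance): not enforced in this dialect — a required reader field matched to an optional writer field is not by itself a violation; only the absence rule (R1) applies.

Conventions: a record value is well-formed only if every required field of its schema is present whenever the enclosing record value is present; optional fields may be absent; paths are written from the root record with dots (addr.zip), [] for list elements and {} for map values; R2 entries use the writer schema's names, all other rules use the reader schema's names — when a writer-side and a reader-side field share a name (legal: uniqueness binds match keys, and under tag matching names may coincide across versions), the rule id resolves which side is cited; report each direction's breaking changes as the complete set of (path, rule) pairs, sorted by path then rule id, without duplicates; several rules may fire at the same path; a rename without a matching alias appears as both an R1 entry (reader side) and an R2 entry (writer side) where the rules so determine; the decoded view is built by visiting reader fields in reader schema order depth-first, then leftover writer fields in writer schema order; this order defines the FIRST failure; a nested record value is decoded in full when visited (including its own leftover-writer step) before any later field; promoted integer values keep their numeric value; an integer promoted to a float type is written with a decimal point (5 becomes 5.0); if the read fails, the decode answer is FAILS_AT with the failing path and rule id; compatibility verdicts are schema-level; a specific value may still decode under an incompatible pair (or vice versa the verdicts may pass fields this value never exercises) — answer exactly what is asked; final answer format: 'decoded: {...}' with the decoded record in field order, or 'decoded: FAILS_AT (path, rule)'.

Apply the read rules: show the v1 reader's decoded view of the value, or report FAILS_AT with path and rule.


decoded: {"tags": null, "geo": {"id": 1, "phone": null}, "archived": true, "age": -7, "latitude": 3.75, "verified": true, "rating": null}

in Profile below, arrows point writer -> reader
decoding the Profile value with the v1 reader:
  tags := null (absent, optional -> null)
  geo.id := 1
  geo.phone := null (absent, optional -> null)
  archived := true
  age := -7
  latitude := 3.75
  verified := true
  rating := null (absent, optional -> null)
  => decoded: {"tags": null, "geo": {"id": 1, "phone": null}, "archived": true, "age": -7, "latitude": 3.75, "verified": true, "rating": null}
checking off the Profile differences that do not matter here:
  renamed field phone to city in record Contact (alias phone declared on the renamed field) -> fires no rule on Profile under this dialect and leaves the result unchanged
  field rating in record Profile: tag 7 changed to 25 -> fires no rule on Profile under this dialect and leaves the result unchanged


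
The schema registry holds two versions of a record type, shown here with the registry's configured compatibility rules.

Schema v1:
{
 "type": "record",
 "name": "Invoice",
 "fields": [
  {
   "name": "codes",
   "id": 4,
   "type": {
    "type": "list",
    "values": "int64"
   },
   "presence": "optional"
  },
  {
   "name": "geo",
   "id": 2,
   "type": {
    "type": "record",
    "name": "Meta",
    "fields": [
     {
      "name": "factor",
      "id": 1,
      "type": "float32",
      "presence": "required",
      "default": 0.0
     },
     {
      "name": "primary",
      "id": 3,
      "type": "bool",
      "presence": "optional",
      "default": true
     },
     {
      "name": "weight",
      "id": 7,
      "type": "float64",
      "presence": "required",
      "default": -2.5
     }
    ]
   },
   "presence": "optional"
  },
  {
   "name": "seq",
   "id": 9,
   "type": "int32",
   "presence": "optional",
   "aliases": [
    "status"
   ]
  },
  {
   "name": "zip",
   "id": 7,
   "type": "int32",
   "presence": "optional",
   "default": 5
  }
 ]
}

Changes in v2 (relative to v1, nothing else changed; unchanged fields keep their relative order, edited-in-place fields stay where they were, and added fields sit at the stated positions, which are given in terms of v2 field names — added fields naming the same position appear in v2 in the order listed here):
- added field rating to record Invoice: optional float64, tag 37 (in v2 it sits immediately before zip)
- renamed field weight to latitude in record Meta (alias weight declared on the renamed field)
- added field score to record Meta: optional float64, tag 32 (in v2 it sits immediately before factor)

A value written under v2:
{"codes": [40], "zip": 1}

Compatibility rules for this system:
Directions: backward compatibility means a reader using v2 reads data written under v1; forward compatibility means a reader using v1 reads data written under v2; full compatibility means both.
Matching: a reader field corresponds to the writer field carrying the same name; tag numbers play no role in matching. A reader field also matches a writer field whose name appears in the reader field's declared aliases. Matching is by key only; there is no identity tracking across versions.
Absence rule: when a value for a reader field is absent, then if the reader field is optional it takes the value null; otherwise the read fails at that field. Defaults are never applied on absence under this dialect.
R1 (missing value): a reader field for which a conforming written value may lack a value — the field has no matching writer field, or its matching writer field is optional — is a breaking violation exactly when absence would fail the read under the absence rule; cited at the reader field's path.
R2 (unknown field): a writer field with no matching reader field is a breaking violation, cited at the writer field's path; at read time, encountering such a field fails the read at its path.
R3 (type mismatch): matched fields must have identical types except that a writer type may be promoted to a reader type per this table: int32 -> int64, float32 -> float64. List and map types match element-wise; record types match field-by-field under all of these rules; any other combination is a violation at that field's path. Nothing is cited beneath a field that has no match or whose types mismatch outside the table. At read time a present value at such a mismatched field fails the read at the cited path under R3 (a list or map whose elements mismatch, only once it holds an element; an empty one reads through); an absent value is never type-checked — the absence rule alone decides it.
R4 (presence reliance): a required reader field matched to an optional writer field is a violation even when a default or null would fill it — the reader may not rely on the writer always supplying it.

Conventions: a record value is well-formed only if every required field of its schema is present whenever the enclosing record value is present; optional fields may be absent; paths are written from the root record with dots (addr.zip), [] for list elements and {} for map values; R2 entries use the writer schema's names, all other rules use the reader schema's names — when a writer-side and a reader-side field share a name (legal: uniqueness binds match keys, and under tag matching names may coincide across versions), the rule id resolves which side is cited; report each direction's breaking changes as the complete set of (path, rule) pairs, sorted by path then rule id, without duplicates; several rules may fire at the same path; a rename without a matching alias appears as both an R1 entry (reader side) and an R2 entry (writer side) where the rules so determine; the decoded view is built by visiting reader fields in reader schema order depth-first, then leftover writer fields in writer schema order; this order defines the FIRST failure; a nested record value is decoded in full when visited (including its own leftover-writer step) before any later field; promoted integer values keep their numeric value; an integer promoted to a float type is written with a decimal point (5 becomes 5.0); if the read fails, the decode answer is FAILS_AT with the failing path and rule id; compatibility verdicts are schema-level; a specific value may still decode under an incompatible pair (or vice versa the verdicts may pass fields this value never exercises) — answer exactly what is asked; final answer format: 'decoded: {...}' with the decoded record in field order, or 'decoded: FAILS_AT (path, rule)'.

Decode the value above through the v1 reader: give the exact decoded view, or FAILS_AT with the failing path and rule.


decoded: {"codes": [40], "geo": null, "seq": null, "zip": 1}

each type pair in Invoice: writer, then reader
decode (reader v1):
  codes := [40]
  geo := null (missing; optional => null)
  seq := null (missing; optional => null)
  zip := 1
  => decoded: {"codes": [40], "geo": null, "seq": null, "zip": 1}
diffs on Invoice not affecting the asked answer:
  added field rating to record Invoice: optional float64, tag 37 (in v2 it sits immediately before zip) -> shifts the Invoice verdicts, not this decode
  renamed field weight to latitude in record Meta (alias weight declared on the renamed field) -> shifts the Invoice verdicts, not this decode
  added field score to record Meta: optional float64, tag 32 (in v2 it sits immediately before factor) -> shifts the Invoice verdicts, not this decode


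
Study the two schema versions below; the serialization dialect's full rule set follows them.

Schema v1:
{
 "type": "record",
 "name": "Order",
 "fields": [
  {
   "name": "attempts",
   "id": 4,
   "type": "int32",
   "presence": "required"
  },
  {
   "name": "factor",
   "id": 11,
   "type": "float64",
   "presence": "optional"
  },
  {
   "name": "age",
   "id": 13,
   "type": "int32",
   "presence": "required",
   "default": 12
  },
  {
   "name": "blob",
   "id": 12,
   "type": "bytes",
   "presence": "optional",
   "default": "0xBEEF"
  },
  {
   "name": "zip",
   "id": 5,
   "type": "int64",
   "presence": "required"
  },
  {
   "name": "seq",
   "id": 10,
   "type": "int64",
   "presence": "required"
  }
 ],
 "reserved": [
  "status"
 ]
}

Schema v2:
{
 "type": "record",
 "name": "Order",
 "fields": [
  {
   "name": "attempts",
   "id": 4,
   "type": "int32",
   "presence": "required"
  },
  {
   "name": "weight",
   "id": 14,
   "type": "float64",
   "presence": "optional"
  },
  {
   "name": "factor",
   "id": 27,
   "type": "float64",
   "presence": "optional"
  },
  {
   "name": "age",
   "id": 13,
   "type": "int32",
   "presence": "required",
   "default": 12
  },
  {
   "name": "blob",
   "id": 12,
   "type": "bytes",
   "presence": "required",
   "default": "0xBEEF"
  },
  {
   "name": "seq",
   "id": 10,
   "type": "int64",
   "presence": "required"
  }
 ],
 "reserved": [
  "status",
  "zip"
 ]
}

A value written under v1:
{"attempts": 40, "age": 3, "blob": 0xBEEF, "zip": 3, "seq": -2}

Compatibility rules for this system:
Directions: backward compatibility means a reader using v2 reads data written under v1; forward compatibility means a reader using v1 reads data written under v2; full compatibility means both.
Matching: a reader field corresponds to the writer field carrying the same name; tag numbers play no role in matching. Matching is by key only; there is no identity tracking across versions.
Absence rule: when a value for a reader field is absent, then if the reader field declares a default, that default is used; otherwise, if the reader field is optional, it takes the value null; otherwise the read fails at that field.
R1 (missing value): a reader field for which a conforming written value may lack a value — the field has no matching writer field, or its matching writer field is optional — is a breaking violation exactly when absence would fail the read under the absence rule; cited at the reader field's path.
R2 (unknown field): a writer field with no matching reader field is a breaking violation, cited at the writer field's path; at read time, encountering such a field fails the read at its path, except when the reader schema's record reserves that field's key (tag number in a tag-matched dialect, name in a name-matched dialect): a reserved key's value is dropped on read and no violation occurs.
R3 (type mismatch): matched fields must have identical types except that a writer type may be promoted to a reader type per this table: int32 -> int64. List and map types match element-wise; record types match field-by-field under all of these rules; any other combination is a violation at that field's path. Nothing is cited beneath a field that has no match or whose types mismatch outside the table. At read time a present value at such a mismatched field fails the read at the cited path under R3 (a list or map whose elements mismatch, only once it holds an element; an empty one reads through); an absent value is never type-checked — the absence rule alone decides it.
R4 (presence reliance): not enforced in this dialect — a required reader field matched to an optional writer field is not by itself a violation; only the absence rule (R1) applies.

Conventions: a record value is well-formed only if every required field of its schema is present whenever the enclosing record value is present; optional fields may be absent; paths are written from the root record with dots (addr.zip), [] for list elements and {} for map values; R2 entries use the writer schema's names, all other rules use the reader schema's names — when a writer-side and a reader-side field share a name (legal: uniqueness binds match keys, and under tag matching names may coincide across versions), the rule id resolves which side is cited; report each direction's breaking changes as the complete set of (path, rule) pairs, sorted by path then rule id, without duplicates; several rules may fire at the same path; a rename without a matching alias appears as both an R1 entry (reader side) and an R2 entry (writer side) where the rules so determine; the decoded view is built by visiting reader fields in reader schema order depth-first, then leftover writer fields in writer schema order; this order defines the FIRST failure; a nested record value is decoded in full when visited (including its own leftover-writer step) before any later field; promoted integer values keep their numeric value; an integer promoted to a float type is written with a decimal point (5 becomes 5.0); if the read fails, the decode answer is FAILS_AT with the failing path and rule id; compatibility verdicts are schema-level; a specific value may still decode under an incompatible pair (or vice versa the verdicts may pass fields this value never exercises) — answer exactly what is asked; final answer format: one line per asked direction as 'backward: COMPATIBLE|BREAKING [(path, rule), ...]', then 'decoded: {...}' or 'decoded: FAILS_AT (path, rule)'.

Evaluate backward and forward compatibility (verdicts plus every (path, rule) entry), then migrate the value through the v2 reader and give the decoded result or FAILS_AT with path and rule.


backward: COMPATIBLE []; forward: BREAKING [(weight, R2), (zip, R1)]; decoded: {"attempts": 40, "weight": null, "factor": null, "age": 3, "blob": 0xBEEF, "seq": -2}

arrows below run writer -> reader for Order
backward on Order — v2 reading data written by v1:
  int32 -> int32, writer required: attempts aligns to attempts
  weight: no writer-side match
  float64 -> float64, writer optional: factor aligns to factor
  int32 -> int32, writer required: age aligns to age
  bytes -> bytes, writer optional: blob aligns to blob
  int64 -> int64, writer required: seq aligns to seq
  writer zip: unknown to reader
  => backward: COMPATIBLE
forward on Order — v1 reading data written by v2:
  int32 -> int32, writer required: attempts aligns to attempts
  float64 -> float64, writer optional: factor aligns to factor
  int32 -> int32, writer required: age aligns to age
  bytes -> bytes, writer required: blob aligns to blob
  zip: no writer-side match
  int64 -> int64, writer required: seq aligns to seq
  writer weight: unknown to reader
  R2 fires at weight
  R1 fires at zip
  => 2 violation(s): forward is BREAKING for Order
decoding the Order value with the v2 reader:
  attempts := 40
  weight := null (not supplied -> null)
  factor := null (not supplied -> null)
  age := 3
  blob := 0xBEEF
  seq := -2
  writer zip: reserved -> dropped
  => decoded: {"attempts": 40, "weight": null, "factor": null, "age": 3, "blob": 0xBEEF, "seq": -2}
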